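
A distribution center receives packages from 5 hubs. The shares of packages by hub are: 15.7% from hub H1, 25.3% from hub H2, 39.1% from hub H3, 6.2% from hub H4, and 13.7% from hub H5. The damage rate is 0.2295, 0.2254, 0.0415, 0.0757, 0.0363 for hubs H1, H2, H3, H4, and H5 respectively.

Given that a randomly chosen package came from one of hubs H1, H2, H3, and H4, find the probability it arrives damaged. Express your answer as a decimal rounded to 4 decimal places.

P(D|S) ≈ 0.1321

Let S = {H1, H2, H3, H4}.
P(S) = 0.157 + 0.253 + 0.391 + 0.062 = 0.863.
P(D ∩ S) = 0.2295·0.157 + 0.2254·0.253 + 0.0415·0.391 + 0.0757·0.062 = 0.0360315 + 0.0570262 + 0.0162265 + 0.0046934 = 0.1139776.
P(D | S) = 0.1139776 / 0.863 = 0.132071…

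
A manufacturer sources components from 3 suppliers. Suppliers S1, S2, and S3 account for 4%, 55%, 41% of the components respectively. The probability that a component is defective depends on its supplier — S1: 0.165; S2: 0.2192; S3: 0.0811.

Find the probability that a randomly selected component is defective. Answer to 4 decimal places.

0.1604

P(D) = P(D|S1)·P(S1) + P(D|S2)·P(S2) + P(D|S3)·P(S3)
      = 0.165·0.04 + 0.2192·0.55 + 0.0811·0.41
      = 0.0066 + 0.12056 + 0.033251 = 0.160411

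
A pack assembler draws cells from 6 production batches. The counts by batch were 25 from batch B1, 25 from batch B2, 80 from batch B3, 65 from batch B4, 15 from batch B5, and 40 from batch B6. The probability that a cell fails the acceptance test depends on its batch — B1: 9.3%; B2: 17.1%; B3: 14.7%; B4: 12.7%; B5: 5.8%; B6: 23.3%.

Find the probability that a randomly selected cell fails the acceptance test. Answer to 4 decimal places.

Total: 25 + 25 + 80 + 65 + 15 + 40 = 250.
P(B1) = 25/250 = 0.1. P(B2) = 25/250 = 0.1. P(B3) = 80/250 = 0.32. P(B4) = 65/250 = 0.26. P(B5) = 15/250 = 0.06. P(B6) = 40/250 = 0.16.
Using total probability over the partition,
P(F) = P(F|B1)·P(B1) + P(F|B2)·P(B2) + P(F|B3)·P(B3) + P(F|B4)·P(B4) + P(F|B5)·P(B5) + P(F|B6)·P(B6)
      = 0.093·0.1 + 0.171·0.1 + 0.147·0.32 + 0.127·0.26 + 0.058·0.06 + 0.233·0.16
      = 0.0093 + 0.0171 + 0.04704 + 0.03302 + 0.00348 + 0.03728 = 0.14722

0.1472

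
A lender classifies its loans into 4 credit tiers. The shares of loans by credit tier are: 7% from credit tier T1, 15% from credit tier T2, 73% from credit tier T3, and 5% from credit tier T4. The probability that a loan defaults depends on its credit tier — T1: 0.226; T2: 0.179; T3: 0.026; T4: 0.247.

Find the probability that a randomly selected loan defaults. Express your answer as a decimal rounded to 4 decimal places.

P(D) = P(D|T1)·P(T1) + P(D|T2)·P(T2) + P(D|T3)·P(T3) + P(D|T4)·P(T4)
      = 0.226·0.07 + 0.179·0.15 + 0.026·0.73 + 0.247·0.05
      = 0.01582 + 0.02685 + 0.01898 + 0.01235 = 0.074

0.0740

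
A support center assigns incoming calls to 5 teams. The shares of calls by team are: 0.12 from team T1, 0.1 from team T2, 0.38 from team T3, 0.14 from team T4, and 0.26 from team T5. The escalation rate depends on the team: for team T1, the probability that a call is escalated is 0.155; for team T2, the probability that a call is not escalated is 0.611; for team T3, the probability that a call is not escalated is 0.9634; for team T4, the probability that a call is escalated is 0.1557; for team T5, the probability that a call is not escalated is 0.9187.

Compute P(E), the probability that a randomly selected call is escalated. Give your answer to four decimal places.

P(E|T2) = 1 − 0.611 = 0.389.
P(E|T3) = 1 − 0.9634 = 0.0366.
P(E|T5) = 1 − 0.9187 = 0.0813.
P(E) = P(E|T1)·P(T1) + P(E|T2)·P(T2) + P(E|T3)·P(T3) + P(E|T4)·P(T4) + P(E|T5)·P(T5)
      = 0.155·0.12 + 0.389·0.1 + 0.0366·0.38 + 0.1557·0.14 + 0.0813·0.26
      = 0.0186 + 0.0389 + 0.013908 + 0.021798 + 0.021138 = 0.114344

0.1143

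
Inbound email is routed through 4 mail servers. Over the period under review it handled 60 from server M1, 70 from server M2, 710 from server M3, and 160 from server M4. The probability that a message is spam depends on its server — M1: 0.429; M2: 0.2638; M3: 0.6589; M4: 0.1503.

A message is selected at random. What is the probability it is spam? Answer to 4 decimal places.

Total: 60 + 70 + 710 + 160 = 1000.
P(M1) = 60/1000 = 0.06. P(M2) = 70/1000 = 0.07. P(M3) = 710/1000 = 0.71. P(M4) = 160/1000 = 0.16.
Using total probability over the partition,
P(S) = P(S|M1)·P(M1) + P(S|M2)·P(M2) + P(S|M3)·P(M3) + P(S|M4)·P(M4)
      = 0.429·0.06 + 0.2638·0.07 + 0.6589·0.71 + 0.1503·0.16
      = 0.02574 + 0.018466 + 0.467819 + 0.024048 = 0.536073

0.5361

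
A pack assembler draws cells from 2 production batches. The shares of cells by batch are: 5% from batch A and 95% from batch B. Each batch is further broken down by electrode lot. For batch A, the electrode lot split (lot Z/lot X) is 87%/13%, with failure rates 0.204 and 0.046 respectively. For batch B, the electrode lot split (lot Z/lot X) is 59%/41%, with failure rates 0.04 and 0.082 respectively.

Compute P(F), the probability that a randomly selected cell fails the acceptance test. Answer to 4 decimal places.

0.0635

P(F|A) = 0.87·0.204 + 0.13·0.046 = 0.17748 + 0.00598 = 0.18346
P(F|B) = 0.59·0.04 + 0.41·0.082 = 0.0236 + 0.03362 = 0.05722
Then overall,
P(F) = 0.05·0.18346 + 0.95·0.05722
      = 0.009173 + 0.054359 = 0.063532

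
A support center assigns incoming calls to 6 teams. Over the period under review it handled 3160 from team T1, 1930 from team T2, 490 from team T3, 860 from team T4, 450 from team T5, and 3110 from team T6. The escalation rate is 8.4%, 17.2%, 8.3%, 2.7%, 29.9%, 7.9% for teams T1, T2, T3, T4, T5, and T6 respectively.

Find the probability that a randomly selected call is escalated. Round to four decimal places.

Total: 3160 + 1930 + 490 + 860 + 450 + 3110 = 10000.
P(T1) = 3160/10000 = 0.316. P(T2) = 1930/10000 = 0.193. P(T3) = 490/10000 = 0.049. P(T4) = 860/10000 = 0.086. P(T5) = 450/10000 = 0.045. P(T6) = 3110/10000 = 0.311.
P(E) = P(E|T1)·P(T1) + P(E|T2)·P(T2) + P(E|T3)·P(T3) + P(E|T4)·P(T4) + P(E|T5)·P(T5) + P(E|T6)·P(T6)
      = 0.084·0.316 + 0.172·0.193 + 0.083·0.049 + 0.027·0.086 + 0.299·0.045 + 0.079·0.311
      = 0.026544 + 0.033196 + 0.004067 + 0.002322 + 0.013455 + 0.024569 = 0.104153

P(E) ≈ 0.1042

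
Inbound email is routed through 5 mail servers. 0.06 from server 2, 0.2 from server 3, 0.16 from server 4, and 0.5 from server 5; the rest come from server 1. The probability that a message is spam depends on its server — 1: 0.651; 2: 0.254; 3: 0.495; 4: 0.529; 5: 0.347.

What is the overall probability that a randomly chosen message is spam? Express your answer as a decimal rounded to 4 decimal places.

P(1) = 1 − (0.06 + 0.2 + 0.16 + 0.5) = 0.08.
Summing over the partition,
P(S) = P(S|1)·P(1) + P(S|2)·P(2) + P(S|3)·P(3) + P(S|4)·P(4) + P(S|5)·P(5)
      = 0.651·0.08 + 0.254·0.06 + 0.495·0.2 + 0.529·0.16 + 0.347·0.5
      = 0.05208 + 0.01524 + 0.099 + 0.08464 + 0.1735 = 0.42446

P(S) ≈ 0.4245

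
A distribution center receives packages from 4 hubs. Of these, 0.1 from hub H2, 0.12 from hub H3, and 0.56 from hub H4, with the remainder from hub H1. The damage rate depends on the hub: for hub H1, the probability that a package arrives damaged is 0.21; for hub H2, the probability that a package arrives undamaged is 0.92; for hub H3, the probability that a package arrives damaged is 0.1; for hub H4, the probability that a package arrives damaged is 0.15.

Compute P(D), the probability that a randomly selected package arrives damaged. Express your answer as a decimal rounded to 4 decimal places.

P(D) ≈ 0.1502

P(H1) = 1 − (0.1 + 0.12 + 0.56) = 0.22.
P(D|H2) = 1 − 0.92 = 0.08.
P(D) = P(D|H1)·P(H1) + P(D|H2)·P(H2) + P(D|H3)·P(H3) + P(D|H4)·P(H4)
      = 0.21·0.22 + 0.08·0.1 + 0.1·0.12 + 0.15·0.56
      = 0.0462 + 0.008 + 0.012 + 0.084 = 0.1502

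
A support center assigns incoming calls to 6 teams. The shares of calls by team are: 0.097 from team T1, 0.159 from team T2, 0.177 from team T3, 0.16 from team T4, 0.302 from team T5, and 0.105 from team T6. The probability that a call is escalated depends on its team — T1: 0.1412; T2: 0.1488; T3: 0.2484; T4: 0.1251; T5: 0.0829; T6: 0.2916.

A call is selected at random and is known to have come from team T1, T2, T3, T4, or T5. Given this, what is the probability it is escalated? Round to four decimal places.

Let S = {T1, T2, T3, T4, T5}.
P(S) = 0.097 + 0.159 + 0.177 + 0.16 + 0.302 = 0.895.
P(E ∩ S) = 0.1412·0.097 + 0.1488·0.159 + 0.2484·0.177 + 0.1251·0.16 + 0.0829·0.302 = 0.0136964 + 0.0236592 + 0.0439668 + 0.020016 + 0.0250358 = 0.1263742.
P(E | S) = 0.1263742 / 0.895 = 0.141200…

0.1412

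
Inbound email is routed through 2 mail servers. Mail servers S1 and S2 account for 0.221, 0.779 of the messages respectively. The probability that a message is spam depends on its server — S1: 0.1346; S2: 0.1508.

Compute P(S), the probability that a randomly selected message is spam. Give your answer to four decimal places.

0.1472

P(S) = P(S|S1)·P(S1) + P(S|S2)·P(S2)
      = 0.1346·0.221 + 0.1508·0.779
      = 0.0297466 + 0.1174732 = 0.1472198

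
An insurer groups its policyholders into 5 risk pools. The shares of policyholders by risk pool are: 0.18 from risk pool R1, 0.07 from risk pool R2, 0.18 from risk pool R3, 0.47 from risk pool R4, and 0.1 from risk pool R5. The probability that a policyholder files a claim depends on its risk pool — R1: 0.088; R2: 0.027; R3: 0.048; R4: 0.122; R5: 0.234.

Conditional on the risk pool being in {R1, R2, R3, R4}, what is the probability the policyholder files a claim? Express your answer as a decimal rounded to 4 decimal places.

Let S = {R1, R2, R3, R4}.
P(S) = 0.18 + 0.07 + 0.18 + 0.47 = 0.9.
P(C ∩ S) = 0.088·0.18 + 0.027·0.07 + 0.048·0.18 + 0.122·0.47 = 0.01584 + 0.00189 + 0.00864 + 0.05734 = 0.08371.
P(C | S) = 0.08371 / 0.9 = 0.093011…

P(C|S) ≈ 0.0930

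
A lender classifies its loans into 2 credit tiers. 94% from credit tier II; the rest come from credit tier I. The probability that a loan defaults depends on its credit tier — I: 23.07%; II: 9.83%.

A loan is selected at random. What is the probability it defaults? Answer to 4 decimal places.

P(I) = 1 − (0.94) = 0.06.
P(D) = P(D|I)·P(I) + P(D|II)·P(II)
      = 0.2307·0.06 + 0.0983·0.94
      = 0.013842 + 0.092402 = 0.106244

P(D) ≈ 0.1062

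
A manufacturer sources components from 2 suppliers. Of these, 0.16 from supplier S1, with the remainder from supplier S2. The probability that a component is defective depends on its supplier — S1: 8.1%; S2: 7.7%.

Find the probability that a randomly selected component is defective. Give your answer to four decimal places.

P(S2) = 1 − (0.16) = 0.84.
Summing over the partition,
P(D) = P(D|S1)·P(S1) + P(D|S2)·P(S2)
      = 0.081·0.16 + 0.077·0.84
      = 0.01296 + 0.06468 = 0.07764

0.0776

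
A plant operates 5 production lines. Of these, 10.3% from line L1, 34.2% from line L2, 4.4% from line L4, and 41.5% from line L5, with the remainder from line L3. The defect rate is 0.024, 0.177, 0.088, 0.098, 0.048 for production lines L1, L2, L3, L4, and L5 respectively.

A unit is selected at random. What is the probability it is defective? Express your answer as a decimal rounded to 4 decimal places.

0.0957

P(L3) = 1 − (0.103 + 0.342 + 0.044 + 0.415) = 0.096.
Summing over the partition,
P(D) = P(D|L1)·P(L1) + P(D|L2)·P(L2) + P(D|L3)·P(L3) + P(D|L4)·P(L4) + P(D|L5)·P(L5)
      = 0.024·0.103 + 0.177·0.342 + 0.088·0.096 + 0.098·0.044 + 0.048·0.415
      = 0.002472 + 0.060534 + 0.008448 + 0.004312 + 0.01992 = 0.095686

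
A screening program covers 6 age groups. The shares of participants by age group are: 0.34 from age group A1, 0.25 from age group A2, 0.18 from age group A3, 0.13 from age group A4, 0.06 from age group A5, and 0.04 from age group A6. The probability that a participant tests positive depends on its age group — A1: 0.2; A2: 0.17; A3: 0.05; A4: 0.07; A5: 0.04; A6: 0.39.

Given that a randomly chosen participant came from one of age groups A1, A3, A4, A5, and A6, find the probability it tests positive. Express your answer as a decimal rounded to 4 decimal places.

Let S = {A1, A3, A4, A5, A6}.
P(S) = 0.34 + 0.18 + 0.13 + 0.06 + 0.04 = 0.75.
P(T ∩ S) = 0.2·0.34 + 0.05·0.18 + 0.07·0.13 + 0.04·0.06 + 0.39·0.04 = 0.068 + 0.009 + 0.0091 + 0.0024 + 0.0156 = 0.1041.
P(T | S) = 0.1041 / 0.75 = 0.138800…

P(T|S) ≈ 0.1388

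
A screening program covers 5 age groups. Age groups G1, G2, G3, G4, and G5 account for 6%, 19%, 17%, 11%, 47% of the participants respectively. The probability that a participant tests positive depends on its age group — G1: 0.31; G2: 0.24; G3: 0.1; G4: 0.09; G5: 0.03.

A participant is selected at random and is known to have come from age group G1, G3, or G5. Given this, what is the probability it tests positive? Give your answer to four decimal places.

P(T|S) ≈ 0.0710

Let S = {G1, G3, G5}.
P(S) = 0.06 + 0.17 + 0.47 = 0.7.
P(T ∩ S) = 0.31·0.06 + 0.1·0.17 + 0.03·0.47 = 0.0186 + 0.017 + 0.0141 = 0.0497.
P(T | S) = 0.0497 / 0.7 = 0.071000…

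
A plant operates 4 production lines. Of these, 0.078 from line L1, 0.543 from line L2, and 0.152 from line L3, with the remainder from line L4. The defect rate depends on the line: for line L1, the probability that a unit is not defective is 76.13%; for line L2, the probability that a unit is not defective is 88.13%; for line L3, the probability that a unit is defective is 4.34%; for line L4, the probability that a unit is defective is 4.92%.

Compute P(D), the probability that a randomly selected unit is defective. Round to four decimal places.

P(L4) = 1 − (0.078 + 0.543 + 0.152) = 0.227.
P(D|L1) = 1 − 0.7613 = 0.2387.
P(D|L2) = 1 − 0.8813 = 0.1187.
P(D) = P(D|L1)·P(L1) + P(D|L2)·P(L2) + P(D|L3)·P(L3) + P(D|L4)·P(L4)
      = 0.2387·0.078 + 0.1187·0.543 + 0.0434·0.152 + 0.0492·0.227
      = 0.0186186 + 0.0644541 + 0.0065968 + 0.0111684 = 0.1008379

0.1008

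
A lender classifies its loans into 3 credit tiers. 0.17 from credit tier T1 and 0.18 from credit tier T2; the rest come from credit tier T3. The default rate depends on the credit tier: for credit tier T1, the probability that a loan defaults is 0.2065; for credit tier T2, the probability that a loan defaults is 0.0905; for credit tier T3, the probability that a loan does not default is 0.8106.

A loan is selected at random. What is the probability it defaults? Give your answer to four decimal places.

0.1745

P(T3) = 1 − (0.17 + 0.18) = 0.65.
P(D|T3) = 1 − 0.8106 = 0.1894.
Using total probability over the partition,
P(D) = P(D|T1)·P(T1) + P(D|T2)·P(T2) + P(D|T3)·P(T3)
      = 0.2065·0.17 + 0.0905·0.18 + 0.1894·0.65
      = 0.035105 + 0.01629 + 0.12311 = 0.174505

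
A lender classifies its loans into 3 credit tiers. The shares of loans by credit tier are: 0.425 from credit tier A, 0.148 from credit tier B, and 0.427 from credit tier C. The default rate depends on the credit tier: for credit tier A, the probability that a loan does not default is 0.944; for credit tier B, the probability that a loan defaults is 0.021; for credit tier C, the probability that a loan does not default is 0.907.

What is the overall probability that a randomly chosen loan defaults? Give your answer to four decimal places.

P(D) ≈ 0.0666

P(D|A) = 1 − 0.944 = 0.056.
P(D|C) = 1 − 0.907 = 0.093.
P(D) = P(D|A)·P(A) + P(D|B)·P(B) + P(D|C)·P(C)
      = 0.056·0.425 + 0.021·0.148 + 0.093·0.427
      = 0.0238 + 0.003108 + 0.039711 = 0.066619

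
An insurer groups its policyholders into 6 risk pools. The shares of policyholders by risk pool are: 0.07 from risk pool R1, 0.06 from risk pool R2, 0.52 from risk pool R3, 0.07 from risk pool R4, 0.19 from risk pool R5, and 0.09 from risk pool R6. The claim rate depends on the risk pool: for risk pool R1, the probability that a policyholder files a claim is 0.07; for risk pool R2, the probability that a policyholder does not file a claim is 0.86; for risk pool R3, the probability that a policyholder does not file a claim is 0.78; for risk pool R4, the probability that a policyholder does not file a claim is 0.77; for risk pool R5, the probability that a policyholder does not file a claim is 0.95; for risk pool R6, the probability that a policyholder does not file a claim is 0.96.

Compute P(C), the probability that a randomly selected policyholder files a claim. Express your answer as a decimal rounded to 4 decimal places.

P(C|R2) = 1 − 0.86 = 0.14.
P(C|R3) = 1 − 0.78 = 0.22.
P(C|R4) = 1 − 0.77 = 0.23.
P(C|R5) = 1 − 0.95 = 0.05.
P(C|R6) = 1 − 0.96 = 0.04.
P(C) = P(C|R1)·P(R1) + P(C|R2)·P(R2) + P(C|R3)·P(R3) + P(C|R4)·P(R4) + P(C|R5)·P(R5) + P(C|R6)·P(R6)
      = 0.07·0.07 + 0.14·0.06 + 0.22·0.52 + 0.23·0.07 + 0.05·0.19 + 0.04·0.09
      = 0.0049 + 0.0084 + 0.1144 + 0.0161 + 0.0095 + 0.0036 = 0.1569

0.1569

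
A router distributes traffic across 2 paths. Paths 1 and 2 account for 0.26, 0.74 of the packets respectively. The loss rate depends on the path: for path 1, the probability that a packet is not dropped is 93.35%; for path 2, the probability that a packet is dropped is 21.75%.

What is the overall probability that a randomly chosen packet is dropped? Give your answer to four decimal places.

0.1782

P(L|1) = 1 − 0.9335 = 0.0665.
P(L) = P(L|1)·P(1) + P(L|2)·P(2)
      = 0.0665·0.26 + 0.2175·0.74
      = 0.01729 + 0.16095 = 0.17824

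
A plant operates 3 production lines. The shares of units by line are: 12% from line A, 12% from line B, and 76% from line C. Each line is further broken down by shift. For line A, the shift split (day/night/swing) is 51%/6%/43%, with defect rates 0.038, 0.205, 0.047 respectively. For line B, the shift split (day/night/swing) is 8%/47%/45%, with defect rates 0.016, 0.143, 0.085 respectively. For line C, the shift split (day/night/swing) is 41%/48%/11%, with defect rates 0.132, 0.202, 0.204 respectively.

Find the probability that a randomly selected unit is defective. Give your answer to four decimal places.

0.1509

P(D|A) = 0.51·0.038 + 0.06·0.205 + 0.43·0.047 = 0.01938 + 0.0123 + 0.02021 = 0.05189
P(D|B) = 0.08·0.016 + 0.47·0.143 + 0.45·0.085 = 0.00128 + 0.06721 + 0.03825 = 0.10674
P(D|C) = 0.41·0.132 + 0.48·0.202 + 0.11·0.204 = 0.05412 + 0.09696 + 0.02244 = 0.17352
Then overall,
P(D) = 0.12·0.05189 + 0.12·0.10674 + 0.76·0.17352
      = 0.0062268 + 0.0128088 + 0.1318752 = 0.1509108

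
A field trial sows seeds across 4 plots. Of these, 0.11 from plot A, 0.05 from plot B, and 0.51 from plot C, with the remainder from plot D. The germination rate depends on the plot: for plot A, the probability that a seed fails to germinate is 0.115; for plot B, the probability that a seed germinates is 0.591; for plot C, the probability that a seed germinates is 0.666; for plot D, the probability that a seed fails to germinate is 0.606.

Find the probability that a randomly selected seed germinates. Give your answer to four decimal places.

P(D) = 1 − (0.11 + 0.05 + 0.51) = 0.33.
P(G|A) = 1 − 0.115 = 0.885.
P(G|D) = 1 − 0.606 = 0.394.
P(G) = P(G|A)·P(A) + P(G|B)·P(B) + P(G|C)·P(C) + P(G|D)·P(D)
      = 0.885·0.11 + 0.591·0.05 + 0.666·0.51 + 0.394·0.33
      = 0.09735 + 0.02955 + 0.33966 + 0.13002 = 0.59658

0.5966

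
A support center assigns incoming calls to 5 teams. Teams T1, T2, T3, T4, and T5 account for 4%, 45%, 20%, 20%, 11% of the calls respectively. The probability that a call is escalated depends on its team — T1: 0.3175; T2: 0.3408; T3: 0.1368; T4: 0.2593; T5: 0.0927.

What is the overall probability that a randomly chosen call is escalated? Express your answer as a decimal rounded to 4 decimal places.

P(E) ≈ 0.2555

P(E) = P(E|T1)·P(T1) + P(E|T2)·P(T2) + P(E|T3)·P(T3) + P(E|T4)·P(T4) + P(E|T5)·P(T5)
      = 0.3175·0.04 + 0.3408·0.45 + 0.1368·0.2 + 0.2593·0.2 + 0.0927·0.11
      = 0.0127 + 0.15336 + 0.02736 + 0.05186 + 0.010197 = 0.255477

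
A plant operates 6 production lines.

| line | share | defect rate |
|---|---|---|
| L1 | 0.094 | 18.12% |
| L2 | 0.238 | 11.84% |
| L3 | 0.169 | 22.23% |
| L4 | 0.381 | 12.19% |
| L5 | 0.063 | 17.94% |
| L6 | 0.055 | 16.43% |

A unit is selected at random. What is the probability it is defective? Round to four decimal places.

0.1496

P(D) = P(D|L1)·P(L1) + P(D|L2)·P(L2) + P(D|L3)·P(L3) + P(D|L4)·P(L4) + P(D|L5)·P(L5) + P(D|L6)·P(L6)
      = 0.1812·0.094 + 0.1184·0.238 + 0.2223·0.169 + 0.1219·0.381 + 0.1794·0.063 + 0.1643·0.055
      = 0.0170328 + 0.0281792 + 0.0375687 + 0.0464439 + 0.0113022 + 0.0090365 = 0.1495633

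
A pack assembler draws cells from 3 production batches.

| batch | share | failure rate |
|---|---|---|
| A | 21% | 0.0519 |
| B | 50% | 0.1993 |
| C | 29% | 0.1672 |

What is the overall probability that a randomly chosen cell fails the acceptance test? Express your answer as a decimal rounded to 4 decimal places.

0.1590

P(F) = P(F|A)·P(A) + P(F|B)·P(B) + P(F|C)·P(C)
      = 0.0519·0.21 + 0.1993·0.5 + 0.1672·0.29
      = 0.010899 + 0.09965 + 0.048488 = 0.159037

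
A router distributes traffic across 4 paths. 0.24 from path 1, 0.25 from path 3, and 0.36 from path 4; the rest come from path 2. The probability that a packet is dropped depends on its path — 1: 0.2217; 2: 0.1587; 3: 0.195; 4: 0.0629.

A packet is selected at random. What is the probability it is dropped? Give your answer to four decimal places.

P(2) = 1 − (0.24 + 0.25 + 0.36) = 0.15.
P(L) = P(L|1)·P(1) + P(L|2)·P(2) + P(L|3)·P(3) + P(L|4)·P(4)
      = 0.2217·0.24 + 0.1587·0.15 + 0.195·0.25 + 0.0629·0.36
      = 0.053208 + 0.023805 + 0.04875 + 0.022644 = 0.148407

P(L) ≈ 0.1484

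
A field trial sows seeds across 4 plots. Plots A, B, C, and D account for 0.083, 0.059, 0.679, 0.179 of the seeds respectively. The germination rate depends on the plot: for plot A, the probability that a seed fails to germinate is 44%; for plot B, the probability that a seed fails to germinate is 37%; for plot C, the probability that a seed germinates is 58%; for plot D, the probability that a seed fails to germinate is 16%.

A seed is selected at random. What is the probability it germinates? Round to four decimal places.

P(G) ≈ 0.6278

P(G|A) = 1 − 0.44 = 0.56.
P(G|B) = 1 − 0.37 = 0.63.
P(G|D) = 1 − 0.16 = 0.84.
P(G) = P(G|A)·P(A) + P(G|B)·P(B) + P(G|C)·P(C) + P(G|D)·P(D)
      = 0.56·0.083 + 0.63·0.059 + 0.58·0.679 + 0.84·0.179
      = 0.04648 + 0.03717 + 0.39382 + 0.15036 = 0.62783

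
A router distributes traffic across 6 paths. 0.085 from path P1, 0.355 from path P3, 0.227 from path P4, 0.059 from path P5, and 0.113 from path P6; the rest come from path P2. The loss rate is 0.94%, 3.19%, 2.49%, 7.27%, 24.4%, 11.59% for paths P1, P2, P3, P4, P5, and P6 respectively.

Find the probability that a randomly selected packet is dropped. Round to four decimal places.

P(P2) = 1 − (0.085 + 0.355 + 0.227 + 0.059 + 0.113) = 0.161.
Summing over the partition,
P(L) = P(L|P1)·P(P1) + P(L|P2)·P(P2) + P(L|P3)·P(P3) + P(L|P4)·P(P4) + P(L|P5)·P(P5) + P(L|P6)·P(P6)
      = 0.0094·0.085 + 0.0319·0.161 + 0.0249·0.355 + 0.0727·0.227 + 0.244·0.059 + 0.1159·0.113
      = 0.000799 + 0.0051359 + 0.0088395 + 0.0165029 + 0.014396 + 0.0130967 = 0.05877

0.0588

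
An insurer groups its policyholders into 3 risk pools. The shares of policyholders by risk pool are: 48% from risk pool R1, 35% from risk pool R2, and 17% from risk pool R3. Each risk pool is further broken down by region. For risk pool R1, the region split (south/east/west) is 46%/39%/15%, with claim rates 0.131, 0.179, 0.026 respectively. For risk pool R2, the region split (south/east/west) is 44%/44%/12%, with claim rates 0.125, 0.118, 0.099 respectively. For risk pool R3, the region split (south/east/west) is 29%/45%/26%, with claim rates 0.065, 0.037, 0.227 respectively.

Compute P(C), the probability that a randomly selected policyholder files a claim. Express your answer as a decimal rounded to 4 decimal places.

0.1220

P(C|R1) = 0.46·0.131 + 0.39·0.179 + 0.15·0.026 = 0.06026 + 0.06981 + 0.0039 = 0.13397
P(C|R2) = 0.44·0.125 + 0.44·0.118 + 0.12·0.099 = 0.055 + 0.05192 + 0.01188 = 0.1188
P(C|R3) = 0.29·0.065 + 0.45·0.037 + 0.26·0.227 = 0.01885 + 0.01665 + 0.05902 = 0.09452
By total probability over the outer partition,
P(C) = 0.48·0.13397 + 0.35·0.1188 + 0.17·0.09452
      = 0.0643056 + 0.04158 + 0.0160684 = 0.121954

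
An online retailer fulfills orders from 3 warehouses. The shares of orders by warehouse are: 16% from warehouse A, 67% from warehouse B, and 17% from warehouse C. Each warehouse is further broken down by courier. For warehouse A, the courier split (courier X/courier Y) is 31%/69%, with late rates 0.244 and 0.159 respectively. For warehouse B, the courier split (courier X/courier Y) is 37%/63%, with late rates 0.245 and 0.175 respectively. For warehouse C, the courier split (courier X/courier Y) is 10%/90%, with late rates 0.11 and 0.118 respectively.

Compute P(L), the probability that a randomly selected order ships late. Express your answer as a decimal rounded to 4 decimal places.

P(L|A) = 0.31·0.244 + 0.69·0.159 = 0.07564 + 0.10971 = 0.18535
P(L|B) = 0.37·0.245 + 0.63·0.175 = 0.09065 + 0.11025 = 0.2009
P(L|C) = 0.1·0.11 + 0.9·0.118 = 0.011 + 0.1062 = 0.1172
By total probability over the outer partition,
P(L) = 0.16·0.18535 + 0.67·0.2009 + 0.17·0.1172
      = 0.029656 + 0.134603 + 0.019924 = 0.184183

P(L) ≈ 0.1842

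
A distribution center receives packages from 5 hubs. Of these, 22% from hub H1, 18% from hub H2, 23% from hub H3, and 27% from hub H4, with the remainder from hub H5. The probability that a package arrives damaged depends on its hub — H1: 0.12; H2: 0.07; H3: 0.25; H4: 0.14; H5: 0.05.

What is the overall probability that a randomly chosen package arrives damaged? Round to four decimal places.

P(H5) = 1 − (0.22 + 0.18 + 0.23 + 0.27) = 0.1.
P(D) = P(D|H1)·P(H1) + P(D|H2)·P(H2) + P(D|H3)·P(H3) + P(D|H4)·P(H4) + P(D|H5)·P(H5)
      = 0.12·0.22 + 0.07·0.18 + 0.25·0.23 + 0.14·0.27 + 0.05·0.1
      = 0.0264 + 0.0126 + 0.0575 + 0.0378 + 0.005 = 0.1393

0.1393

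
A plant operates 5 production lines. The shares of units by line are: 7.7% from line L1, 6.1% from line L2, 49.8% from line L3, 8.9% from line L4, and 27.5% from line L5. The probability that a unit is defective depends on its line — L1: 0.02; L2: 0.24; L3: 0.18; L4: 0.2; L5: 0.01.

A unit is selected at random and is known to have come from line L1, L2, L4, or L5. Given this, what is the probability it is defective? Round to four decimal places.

P(D|S) ≈ 0.0732

Let S = {L1, L2, L4, L5}.
P(S) = 0.077 + 0.061 + 0.089 + 0.275 = 0.502.
P(D ∩ S) = 0.02·0.077 + 0.24·0.061 + 0.2·0.089 + 0.01·0.275 = 0.00154 + 0.01464 + 0.0178 + 0.00275 = 0.03673.
P(D | S) = 0.03673 / 0.502 = 0.073167…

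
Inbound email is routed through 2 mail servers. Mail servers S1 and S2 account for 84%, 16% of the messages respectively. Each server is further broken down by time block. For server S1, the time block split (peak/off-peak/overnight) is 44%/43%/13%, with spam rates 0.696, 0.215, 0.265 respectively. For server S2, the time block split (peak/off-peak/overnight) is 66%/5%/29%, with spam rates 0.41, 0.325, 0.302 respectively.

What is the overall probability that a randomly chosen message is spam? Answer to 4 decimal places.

P(S|S1) = 0.44·0.696 + 0.43·0.215 + 0.13·0.265 = 0.30624 + 0.09245 + 0.03445 = 0.43314
P(S|S2) = 0.66·0.41 + 0.05·0.325 + 0.29·0.302 = 0.2706 + 0.01625 + 0.08758 = 0.37443
By total probability over the outer partition,
P(S) = 0.84·0.43314 + 0.16·0.37443
      = 0.3638376 + 0.0599088 = 0.4237464

P(S) ≈ 0.4237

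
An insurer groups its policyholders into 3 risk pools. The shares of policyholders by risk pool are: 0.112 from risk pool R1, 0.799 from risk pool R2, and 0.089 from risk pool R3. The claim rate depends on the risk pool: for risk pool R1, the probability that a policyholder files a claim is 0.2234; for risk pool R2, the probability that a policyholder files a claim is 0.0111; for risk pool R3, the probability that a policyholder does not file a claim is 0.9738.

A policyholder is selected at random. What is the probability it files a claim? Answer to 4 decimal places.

P(C|R3) = 1 − 0.9738 = 0.0262.
By the law of total probability,
P(C) = P(C|R1)·P(R1) + P(C|R2)·P(R2) + P(C|R3)·P(R3)
      = 0.2234·0.112 + 0.0111·0.799 + 0.0262·0.089
      = 0.0250208 + 0.0088689 + 0.0023318 = 0.0362215

0.0362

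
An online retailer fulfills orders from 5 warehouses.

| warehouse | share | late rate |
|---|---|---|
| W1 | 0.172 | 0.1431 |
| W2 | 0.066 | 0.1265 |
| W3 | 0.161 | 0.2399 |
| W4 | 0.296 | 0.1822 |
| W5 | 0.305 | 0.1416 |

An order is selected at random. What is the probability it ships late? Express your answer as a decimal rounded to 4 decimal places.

P(L) = P(L|W1)·P(W1) + P(L|W2)·P(W2) + P(L|W3)·P(W3) + P(L|W4)·P(W4) + P(L|W5)·P(W5)
      = 0.1431·0.172 + 0.1265·0.066 + 0.2399·0.161 + 0.1822·0.296 + 0.1416·0.305
      = 0.0246132 + 0.008349 + 0.0386239 + 0.0539312 + 0.043188 = 0.1687053

P(L) ≈ 0.1687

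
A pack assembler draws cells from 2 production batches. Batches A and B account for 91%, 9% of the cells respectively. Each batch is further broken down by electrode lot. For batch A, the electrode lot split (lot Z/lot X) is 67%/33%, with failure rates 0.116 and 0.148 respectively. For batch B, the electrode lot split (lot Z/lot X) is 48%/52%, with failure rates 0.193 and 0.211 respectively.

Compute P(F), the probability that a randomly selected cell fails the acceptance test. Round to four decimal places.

0.1334

P(F|A) = 0.67·0.116 + 0.33·0.148 = 0.07772 + 0.04884 = 0.12656
P(F|B) = 0.48·0.193 + 0.52·0.211 = 0.09264 + 0.10972 = 0.20236
By total probability over the outer partition,
P(F) = 0.91·0.12656 + 0.09·0.20236
      = 0.1151696 + 0.0182124 = 0.133382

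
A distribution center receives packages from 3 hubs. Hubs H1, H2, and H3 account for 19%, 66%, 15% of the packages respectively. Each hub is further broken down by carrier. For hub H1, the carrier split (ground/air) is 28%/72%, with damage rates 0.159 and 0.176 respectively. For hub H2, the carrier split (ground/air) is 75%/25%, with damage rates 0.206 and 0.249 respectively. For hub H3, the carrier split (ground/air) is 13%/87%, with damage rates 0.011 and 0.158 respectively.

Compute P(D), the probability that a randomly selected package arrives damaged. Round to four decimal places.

P(D) ≈ 0.1964

P(D|H1) = 0.28·0.159 + 0.72·0.176 = 0.04452 + 0.12672 = 0.17124
P(D|H2) = 0.75·0.206 + 0.25·0.249 = 0.1545 + 0.06225 = 0.21675
P(D|H3) = 0.13·0.011 + 0.87·0.158 = 0.00143 + 0.13746 = 0.13889
By total probability over the outer partition,
P(D) = 0.19·0.17124 + 0.66·0.21675 + 0.15·0.13889
      = 0.0325356 + 0.143055 + 0.0208335 = 0.1964241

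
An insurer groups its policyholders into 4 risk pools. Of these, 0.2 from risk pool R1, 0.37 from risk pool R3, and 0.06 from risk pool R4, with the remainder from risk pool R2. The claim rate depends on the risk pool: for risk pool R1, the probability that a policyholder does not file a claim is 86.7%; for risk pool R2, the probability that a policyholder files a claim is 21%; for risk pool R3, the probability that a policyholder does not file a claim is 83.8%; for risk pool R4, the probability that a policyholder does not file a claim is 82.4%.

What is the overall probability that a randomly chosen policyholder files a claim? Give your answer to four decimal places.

P(R2) = 1 − (0.2 + 0.37 + 0.06) = 0.37.
P(C|R1) = 1 − 0.867 = 0.133.
P(C|R3) = 1 − 0.838 = 0.162.
P(C|R4) = 1 − 0.824 = 0.176.
Summing over the partition,
P(C) = P(C|R1)·P(R1) + P(C|R2)·P(R2) + P(C|R3)·P(R3) + P(C|R4)·P(R4)
      = 0.133·0.2 + 0.21·0.37 + 0.162·0.37 + 0.176·0.06
      = 0.0266 + 0.0777 + 0.05994 + 0.01056 = 0.1748

P(C) ≈ 0.1748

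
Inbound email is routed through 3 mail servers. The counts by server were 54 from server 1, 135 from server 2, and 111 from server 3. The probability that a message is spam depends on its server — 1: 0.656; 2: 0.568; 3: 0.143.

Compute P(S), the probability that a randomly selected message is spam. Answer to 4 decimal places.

0.4266

Total: 54 + 135 + 111 = 300.
P(1) = 54/300 = 0.18. P(2) = 135/300 = 0.45. P(3) = 111/300 = 0.37.
P(S) = P(S|1)·P(1) + P(S|2)·P(2) + P(S|3)·P(3)
      = 0.656·0.18 + 0.568·0.45 + 0.143·0.37
      = 0.11808 + 0.2556 + 0.05291 = 0.42659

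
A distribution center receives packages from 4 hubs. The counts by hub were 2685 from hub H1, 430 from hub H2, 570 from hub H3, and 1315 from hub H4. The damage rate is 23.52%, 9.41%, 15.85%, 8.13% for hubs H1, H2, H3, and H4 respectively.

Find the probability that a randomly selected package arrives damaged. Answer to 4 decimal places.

0.1738

Total: 2685 + 430 + 570 + 1315 = 5000.
P(H1) = 2685/5000 = 0.537. P(H2) = 430/5000 = 0.086. P(H3) = 570/5000 = 0.114. P(H4) = 1315/5000 = 0.263.
Using total probability over the partition,
P(D) = P(D|H1)·P(H1) + P(D|H2)·P(H2) + P(D|H3)·P(H3) + P(D|H4)·P(H4)
      = 0.2352·0.537 + 0.0941·0.086 + 0.1585·0.114 + 0.0813·0.263
      = 0.1263024 + 0.0080926 + 0.018069 + 0.0213819 = 0.1738459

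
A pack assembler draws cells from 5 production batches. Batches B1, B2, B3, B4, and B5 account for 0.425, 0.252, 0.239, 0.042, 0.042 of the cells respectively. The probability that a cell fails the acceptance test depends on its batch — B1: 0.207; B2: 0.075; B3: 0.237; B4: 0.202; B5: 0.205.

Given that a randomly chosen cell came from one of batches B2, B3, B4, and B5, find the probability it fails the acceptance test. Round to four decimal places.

Let S = {B2, B3, B4, B5}.
P(S) = 0.252 + 0.239 + 0.042 + 0.042 = 0.575.
P(F ∩ S) = 0.075·0.252 + 0.237·0.239 + 0.202·0.042 + 0.205·0.042 = 0.0189 + 0.056643 + 0.008484 + 0.00861 = 0.092637.
P(F | S) = 0.092637 / 0.575 = 0.161108…

0.1611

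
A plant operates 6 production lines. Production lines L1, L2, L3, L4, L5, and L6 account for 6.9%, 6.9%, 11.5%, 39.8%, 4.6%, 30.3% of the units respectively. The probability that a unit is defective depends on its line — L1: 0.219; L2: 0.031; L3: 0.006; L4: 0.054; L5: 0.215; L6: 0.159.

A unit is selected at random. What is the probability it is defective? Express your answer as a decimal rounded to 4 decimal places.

Using total probability over the partition,
P(D) = P(D|L1)·P(L1) + P(D|L2)·P(L2) + P(D|L3)·P(L3) + P(D|L4)·P(L4) + P(D|L5)·P(L5) + P(D|L6)·P(L6)
      = 0.219·0.069 + 0.031·0.069 + 0.006·0.115 + 0.054·0.398 + 0.215·0.046 + 0.159·0.303
      = 0.015111 + 0.002139 + 0.00069 + 0.021492 + 0.00989 + 0.048177 = 0.097499

P(D) ≈ 0.0975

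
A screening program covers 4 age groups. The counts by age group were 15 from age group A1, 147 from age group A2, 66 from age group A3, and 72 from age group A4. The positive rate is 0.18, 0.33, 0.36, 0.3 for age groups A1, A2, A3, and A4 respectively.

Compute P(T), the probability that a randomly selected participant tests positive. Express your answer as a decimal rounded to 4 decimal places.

P(T) ≈ 0.3219

Total: 15 + 147 + 66 + 72 = 300.
P(A1) = 15/300 = 0.05. P(A2) = 147/300 = 0.49. P(A3) = 66/300 = 0.22. P(A4) = 72/300 = 0.24.
Using total probability over the partition,
P(T) = P(T|A1)·P(A1) + P(T|A2)·P(A2) + P(T|A3)·P(A3) + P(T|A4)·P(A4)
      = 0.18·0.05 + 0.33·0.49 + 0.36·0.22 + 0.3·0.24
      = 0.009 + 0.1617 + 0.0792 + 0.072 = 0.3219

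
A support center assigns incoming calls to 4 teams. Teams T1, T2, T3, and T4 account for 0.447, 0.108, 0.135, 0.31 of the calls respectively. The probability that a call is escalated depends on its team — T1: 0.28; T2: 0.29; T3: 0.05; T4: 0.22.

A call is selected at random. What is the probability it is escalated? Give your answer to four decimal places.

Summing over the partition,
P(E) = P(E|T1)·P(T1) + P(E|T2)·P(T2) + P(E|T3)·P(T3) + P(E|T4)·P(T4)
      = 0.28·0.447 + 0.29·0.108 + 0.05·0.135 + 0.22·0.31
      = 0.12516 + 0.03132 + 0.00675 + 0.0682 = 0.23143

P(E) ≈ 0.2314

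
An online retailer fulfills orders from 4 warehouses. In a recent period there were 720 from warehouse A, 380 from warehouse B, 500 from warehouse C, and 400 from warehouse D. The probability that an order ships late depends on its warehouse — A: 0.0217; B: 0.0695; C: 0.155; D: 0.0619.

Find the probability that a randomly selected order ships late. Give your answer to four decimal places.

0.0721

Total: 720 + 380 + 500 + 400 = 2000.
P(A) = 720/2000 = 0.36. P(B) = 380/2000 = 0.19. P(C) = 500/2000 = 0.25. P(D) = 400/2000 = 0.2.
P(L) = P(L|A)·P(A) + P(L|B)·P(B) + P(L|C)·P(C) + P(L|D)·P(D)
      = 0.0217·0.36 + 0.0695·0.19 + 0.155·0.25 + 0.0619·0.2
      = 0.007812 + 0.013205 + 0.03875 + 0.01238 = 0.072147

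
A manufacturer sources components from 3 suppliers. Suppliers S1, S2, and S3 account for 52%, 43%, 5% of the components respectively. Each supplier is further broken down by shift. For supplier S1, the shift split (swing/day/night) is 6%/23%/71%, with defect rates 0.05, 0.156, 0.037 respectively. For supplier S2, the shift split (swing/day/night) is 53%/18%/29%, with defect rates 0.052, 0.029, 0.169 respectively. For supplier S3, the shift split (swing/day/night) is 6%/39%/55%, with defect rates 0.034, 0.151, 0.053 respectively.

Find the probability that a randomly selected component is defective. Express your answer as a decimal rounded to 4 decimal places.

P(D) ≈ 0.0736

P(D|S1) = 0.06·0.05 + 0.23·0.156 + 0.71·0.037 = 0.003 + 0.03588 + 0.02627 = 0.06515
P(D|S2) = 0.53·0.052 + 0.18·0.029 + 0.29·0.169 = 0.02756 + 0.00522 + 0.04901 = 0.08179
P(D|S3) = 0.06·0.034 + 0.39·0.151 + 0.55·0.053 = 0.00204 + 0.05889 + 0.02915 = 0.09008
By total probability over the outer partition,
P(D) = 0.52·0.06515 + 0.43·0.08179 + 0.05·0.09008
      = 0.033878 + 0.0351697 + 0.004504 = 0.0735517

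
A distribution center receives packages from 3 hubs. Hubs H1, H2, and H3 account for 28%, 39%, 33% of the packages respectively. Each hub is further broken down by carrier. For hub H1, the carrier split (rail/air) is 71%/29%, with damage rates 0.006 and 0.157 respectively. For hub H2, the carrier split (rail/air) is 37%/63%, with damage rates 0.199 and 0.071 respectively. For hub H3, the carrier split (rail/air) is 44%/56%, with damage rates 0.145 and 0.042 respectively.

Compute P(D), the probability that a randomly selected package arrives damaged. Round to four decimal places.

P(D) ≈ 0.0889

P(D|H1) = 0.71·0.006 + 0.29·0.157 = 0.00426 + 0.04553 = 0.04979
P(D|H2) = 0.37·0.199 + 0.63·0.071 = 0.07363 + 0.04473 = 0.11836
P(D|H3) = 0.44·0.145 + 0.56·0.042 = 0.0638 + 0.02352 = 0.08732
Then overall,
P(D) = 0.28·0.04979 + 0.39·0.11836 + 0.33·0.08732
      = 0.0139412 + 0.0461604 + 0.0288156 = 0.0889172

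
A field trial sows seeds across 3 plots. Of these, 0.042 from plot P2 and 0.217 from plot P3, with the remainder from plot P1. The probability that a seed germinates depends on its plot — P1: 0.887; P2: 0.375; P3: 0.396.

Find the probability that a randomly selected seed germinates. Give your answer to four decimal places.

P(G) ≈ 0.7589

P(P1) = 1 − (0.042 + 0.217) = 0.741.
P(G) = P(G|P1)·P(P1) + P(G|P2)·P(P2) + P(G|P3)·P(P3)
      = 0.887·0.741 + 0.375·0.042 + 0.396·0.217
      = 0.657267 + 0.01575 + 0.085932 = 0.758949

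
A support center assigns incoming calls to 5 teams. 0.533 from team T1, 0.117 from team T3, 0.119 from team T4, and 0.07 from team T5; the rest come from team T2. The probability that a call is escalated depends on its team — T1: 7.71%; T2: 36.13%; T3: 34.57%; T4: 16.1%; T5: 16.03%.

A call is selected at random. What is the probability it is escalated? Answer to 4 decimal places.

P(T2) = 1 − (0.533 + 0.117 + 0.119 + 0.07) = 0.161.
P(E) = P(E|T1)·P(T1) + P(E|T2)·P(T2) + P(E|T3)·P(T3) + P(E|T4)·P(T4) + P(E|T5)·P(T5)
      = 0.0771·0.533 + 0.3613·0.161 + 0.3457·0.117 + 0.161·0.119 + 0.1603·0.07
      = 0.0410943 + 0.0581693 + 0.0404469 + 0.019159 + 0.011221 = 0.1700905

P(E) ≈ 0.1701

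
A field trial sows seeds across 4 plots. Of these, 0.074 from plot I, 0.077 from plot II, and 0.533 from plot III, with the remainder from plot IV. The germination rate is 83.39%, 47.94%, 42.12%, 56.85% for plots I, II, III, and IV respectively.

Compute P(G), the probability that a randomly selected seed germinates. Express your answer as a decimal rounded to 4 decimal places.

P(G) ≈ 0.5028

P(IV) = 1 − (0.074 + 0.077 + 0.533) = 0.316.
P(G) = P(G|I)·P(I) + P(G|II)·P(II) + P(G|III)·P(III) + P(G|IV)·P(IV)
      = 0.8339·0.074 + 0.4794·0.077 + 0.4212·0.533 + 0.5685·0.316
      = 0.0617086 + 0.0369138 + 0.2244996 + 0.179646 = 0.502768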